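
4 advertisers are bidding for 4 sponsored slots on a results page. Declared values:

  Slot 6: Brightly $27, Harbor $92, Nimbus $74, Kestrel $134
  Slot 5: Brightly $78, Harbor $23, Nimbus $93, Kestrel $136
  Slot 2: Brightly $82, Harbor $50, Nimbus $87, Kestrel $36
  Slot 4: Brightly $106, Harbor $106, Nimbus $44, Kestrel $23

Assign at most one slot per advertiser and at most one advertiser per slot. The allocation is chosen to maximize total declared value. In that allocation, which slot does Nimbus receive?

Optimal: Brightly→Slot 4 ($106), Harbor→Slot 6 ($92), Nimbus→Slot 2 ($87), Kestrel→Slot 5 ($136) — total 106+92+87+136 = $421.
Swapping Brightly↔Harbor (Brightly→Slot 6 $27, Harbor→Slot 4 $106) loses 65.
Every other assignment is strictly worse.
Nimbus's own top slot is Slot 5 ($93), but forcing Nimbus→Slot 5 and reassigning the rest optimally gives only $415 — worse by 6.

Nimbus receives Slot 2.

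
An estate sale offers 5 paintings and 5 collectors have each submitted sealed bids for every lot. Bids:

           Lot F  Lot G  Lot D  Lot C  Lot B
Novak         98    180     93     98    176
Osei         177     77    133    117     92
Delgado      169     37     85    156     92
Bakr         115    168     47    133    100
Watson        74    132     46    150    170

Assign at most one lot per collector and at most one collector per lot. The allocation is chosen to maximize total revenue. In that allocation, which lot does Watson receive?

Watson receives Lot C.

Optimal: Novak→Lot B ($176), Osei→Lot D ($133), Delgado→Lot F ($169), Bakr→Lot G ($168), Watson→Lot C ($150) — total 176+133+169+168+150 = $796.
Max-entry greedy (repeatedly take the single best remaining cell) gives $730, worse by 66.
Swapping Novak↔Bakr (Novak→Lot G $180, Bakr→Lot B $100) loses 64.
Watson's own top lot is Lot B ($170), but forcing Watson→Lot B and reassigning the rest optimally gives only $785 — worse by 11.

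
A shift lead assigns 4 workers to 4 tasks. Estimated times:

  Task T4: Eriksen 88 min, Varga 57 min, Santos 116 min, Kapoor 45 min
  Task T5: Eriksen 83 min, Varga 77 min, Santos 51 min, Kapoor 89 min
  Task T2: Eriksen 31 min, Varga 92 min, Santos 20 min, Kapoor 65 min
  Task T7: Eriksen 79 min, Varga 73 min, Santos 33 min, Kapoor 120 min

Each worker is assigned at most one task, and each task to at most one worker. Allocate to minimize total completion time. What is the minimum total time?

Minimum total: 186 min

Optimal: Eriksen→Task T2 (31 min), Varga→Task T5 (77 min), Santos→Task T7 (33 min), Kapoor→Task T4 (45 min) — total 31+77+33+45 = 186 min.
Next-best assignment: Eriksen→Task T2, Varga→Task T7, Santos→Task T5, Kapoor→Task T4 = 200 min.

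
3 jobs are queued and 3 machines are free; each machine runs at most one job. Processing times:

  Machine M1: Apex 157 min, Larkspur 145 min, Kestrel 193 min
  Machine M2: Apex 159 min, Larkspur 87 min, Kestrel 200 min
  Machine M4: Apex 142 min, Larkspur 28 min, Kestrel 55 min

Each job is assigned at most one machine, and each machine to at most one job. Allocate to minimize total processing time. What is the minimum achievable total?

Min total: 299 min

Optimal: Apex→Machine M1 (157 min), Larkspur→Machine M2 (87 min), Kestrel→Machine M4 (55 min) — total 157+87+55 = 299 min.
Column-greedy (each machine in turn goes to its cheapest remaining job) gives 359 min, worse by 60.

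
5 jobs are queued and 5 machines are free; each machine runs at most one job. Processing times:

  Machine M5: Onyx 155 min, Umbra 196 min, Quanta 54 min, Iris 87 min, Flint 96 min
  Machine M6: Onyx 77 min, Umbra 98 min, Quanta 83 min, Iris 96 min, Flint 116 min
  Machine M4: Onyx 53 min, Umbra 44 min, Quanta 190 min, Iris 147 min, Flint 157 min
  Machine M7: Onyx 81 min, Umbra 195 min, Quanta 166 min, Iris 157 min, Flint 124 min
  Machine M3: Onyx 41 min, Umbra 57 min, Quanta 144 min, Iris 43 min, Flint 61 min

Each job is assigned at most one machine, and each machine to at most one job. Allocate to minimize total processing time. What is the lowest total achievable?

Optimal: Onyx→Machine M7 (81 min), Umbra→Machine M4 (44 min), Quanta→Machine M5 (54 min), Iris→Machine M6 (96 min), Flint→Machine M3 (61 min) — total 81+44+54+96+61 = 336 min.
Column-greedy (each machine in turn goes to its cheapest remaining job) gives 342 min, worse by 6.

Min total: 336 min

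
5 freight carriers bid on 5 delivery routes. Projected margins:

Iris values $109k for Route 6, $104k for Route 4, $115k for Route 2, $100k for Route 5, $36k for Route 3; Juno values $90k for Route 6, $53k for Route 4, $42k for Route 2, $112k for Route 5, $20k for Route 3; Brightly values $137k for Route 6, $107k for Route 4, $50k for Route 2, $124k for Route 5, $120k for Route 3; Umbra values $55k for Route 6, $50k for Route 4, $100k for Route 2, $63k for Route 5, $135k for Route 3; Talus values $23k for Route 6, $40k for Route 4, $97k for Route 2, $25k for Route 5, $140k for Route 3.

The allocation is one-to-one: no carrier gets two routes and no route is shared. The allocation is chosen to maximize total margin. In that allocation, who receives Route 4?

Optimal: Iris→Route 4 ($104k), Juno→Route 5 ($112k), Brightly→Route 6 ($137k), Umbra→Route 2 ($100k), Talus→Route 3 ($140k) — total 104+112+137+100+140 = $593k.
Row-greedy (each carrier in turn takes its best remaining route) gives $539k, worse by 54.
Next-best assignment: Iris→Route 4, Juno→Route 5, Brightly→Route 6, Umbra→Route 3, Talus→Route 2 = $585k.
Swapping Iris↔Brightly (Iris→Route 6 $109k, Brightly→Route 4 $107k) loses 25.
Iris's own top route is Route 2 ($115k), but forcing Iris→Route 2 and reassigning the rest optimally gives only $554k — worse by 39.

Iris receives Route 4.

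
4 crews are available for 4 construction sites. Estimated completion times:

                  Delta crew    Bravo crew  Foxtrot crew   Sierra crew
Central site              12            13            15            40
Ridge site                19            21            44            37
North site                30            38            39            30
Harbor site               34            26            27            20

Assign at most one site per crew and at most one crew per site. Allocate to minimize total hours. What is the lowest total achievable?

This is the linear assignment problem.
Optimal: Delta crew→North site (30 hours), Bravo crew→Ridge site (21 hours), Foxtrot crew→Central site (15 hours), Sierra crew→Harbor site (20 hours) — total 30+21+15+20 = 86 hours.
Row-greedy (each crew in turn takes its cheapest remaining site) gives 90 hours, worse by 4.
No other one-to-one assignment undercuts 86 hours.

Minimum total: 86 hours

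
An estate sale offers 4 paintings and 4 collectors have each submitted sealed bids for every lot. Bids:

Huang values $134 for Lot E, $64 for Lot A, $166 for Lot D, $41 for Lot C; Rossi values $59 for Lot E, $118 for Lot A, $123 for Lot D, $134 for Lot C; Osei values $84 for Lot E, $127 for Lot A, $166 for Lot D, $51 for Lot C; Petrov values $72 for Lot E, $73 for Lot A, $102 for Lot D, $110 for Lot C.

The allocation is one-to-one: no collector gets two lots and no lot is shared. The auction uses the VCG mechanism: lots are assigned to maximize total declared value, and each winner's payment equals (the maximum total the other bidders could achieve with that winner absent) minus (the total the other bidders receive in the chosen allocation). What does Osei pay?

Efficient allocation: Huang→Lot E ($134), Rossi→Lot A ($118), Osei→Lot D ($166), Petrov→Lot C ($110); total welfare W = $528.
Osei receives Lot D at value $166, so the others get W − 166 = $362.
Without Osei: best allocation of the remaining 3 bidders over all 4 lots is Huang→Lot D ($166), Rossi→Lot A ($118), Petrov→Lot C ($110), total $394.
VCG payment = (others' best without Osei) − (others' welfare with Osei) = 394 − 362 = $32.

Osei pays $32.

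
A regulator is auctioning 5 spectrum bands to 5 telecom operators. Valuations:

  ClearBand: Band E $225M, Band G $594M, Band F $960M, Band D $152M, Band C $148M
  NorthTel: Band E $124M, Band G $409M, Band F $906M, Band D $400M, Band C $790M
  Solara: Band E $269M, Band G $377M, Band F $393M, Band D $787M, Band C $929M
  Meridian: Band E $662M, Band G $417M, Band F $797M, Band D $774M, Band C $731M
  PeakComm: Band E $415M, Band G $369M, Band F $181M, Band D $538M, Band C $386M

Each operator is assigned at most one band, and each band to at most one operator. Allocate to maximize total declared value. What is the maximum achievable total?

Optimal: ClearBand→Band G ($594M), NorthTel→Band F ($906M), Solara→Band C ($929M), Meridian→Band E ($662M), PeakComm→Band D ($538M) — total 594+906+929+662+538 = $3629M.
Swapping PeakComm↔Meridian (PeakComm→Band E $415M, Meridian→Band D $774M) loses 11.

Max total: $3629M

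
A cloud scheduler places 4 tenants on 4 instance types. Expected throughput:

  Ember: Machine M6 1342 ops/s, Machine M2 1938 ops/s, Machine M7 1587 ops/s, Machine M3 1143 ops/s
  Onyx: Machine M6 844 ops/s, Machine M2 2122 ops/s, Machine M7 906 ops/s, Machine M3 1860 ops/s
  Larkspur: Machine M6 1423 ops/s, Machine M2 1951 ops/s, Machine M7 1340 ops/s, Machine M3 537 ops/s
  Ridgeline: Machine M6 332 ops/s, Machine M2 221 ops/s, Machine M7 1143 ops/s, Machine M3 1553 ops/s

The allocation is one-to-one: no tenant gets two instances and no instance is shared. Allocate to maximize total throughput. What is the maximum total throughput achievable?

This is the linear assignment problem.
Optimal: Ember→Machine M7 (1587 ops/s), Onyx→Machine M2 (2122 ops/s), Larkspur→Machine M6 (1423 ops/s), Ridgeline→Machine M3 (1553 ops/s) — total 1587+2122+1423+1553 = 6685 ops/s.
Row-greedy (each tenant in turn takes its best remaining instance) gives 6364 ops/s, worse by 321.

Maximum total: 6685 ops/s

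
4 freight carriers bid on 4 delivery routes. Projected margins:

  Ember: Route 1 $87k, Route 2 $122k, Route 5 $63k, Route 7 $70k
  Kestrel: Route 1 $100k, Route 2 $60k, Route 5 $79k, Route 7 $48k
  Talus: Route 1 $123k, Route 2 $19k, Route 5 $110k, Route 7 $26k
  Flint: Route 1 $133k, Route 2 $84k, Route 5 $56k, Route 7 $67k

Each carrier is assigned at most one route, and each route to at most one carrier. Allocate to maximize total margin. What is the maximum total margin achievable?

This is the linear assignment problem.
Optimal: Ember→Route 2 ($122k), Kestrel→Route 7 ($48k), Talus→Route 5 ($110k), Flint→Route 1 ($133k) — total 122+48+110+133 = $413k.
Row-greedy (each carrier in turn takes its best remaining route) gives $399k, worse by 14.

Max total: $413k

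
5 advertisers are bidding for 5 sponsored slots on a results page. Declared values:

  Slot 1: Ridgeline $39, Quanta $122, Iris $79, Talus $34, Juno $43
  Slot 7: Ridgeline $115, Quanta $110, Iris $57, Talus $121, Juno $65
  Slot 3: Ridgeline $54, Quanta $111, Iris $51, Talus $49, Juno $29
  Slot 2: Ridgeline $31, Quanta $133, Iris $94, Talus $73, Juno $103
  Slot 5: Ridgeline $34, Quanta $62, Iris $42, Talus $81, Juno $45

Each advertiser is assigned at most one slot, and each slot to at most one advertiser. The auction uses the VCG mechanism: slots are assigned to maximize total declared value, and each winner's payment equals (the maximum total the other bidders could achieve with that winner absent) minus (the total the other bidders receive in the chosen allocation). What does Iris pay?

Efficient allocation: Ridgeline→Slot 7 ($115), Quanta→Slot 3 ($111), Iris→Slot 1 ($79), Talus→Slot 5 ($81), Juno→Slot 2 ($103); total welfare W = $489.
Iris receives Slot 1 at value $79, so the others get W − 79 = $410.
Without Iris: best allocation of the remaining 4 bidders over all 5 slots is Ridgeline→Slot 7 ($115), Quanta→Slot 1 ($122), Talus→Slot 5 ($81), Juno→Slot 2 ($103), total $421.
VCG payment = (others' best without Iris) − (others' welfare with Iris) = 421 − 410 = $11.

Iris pays $11.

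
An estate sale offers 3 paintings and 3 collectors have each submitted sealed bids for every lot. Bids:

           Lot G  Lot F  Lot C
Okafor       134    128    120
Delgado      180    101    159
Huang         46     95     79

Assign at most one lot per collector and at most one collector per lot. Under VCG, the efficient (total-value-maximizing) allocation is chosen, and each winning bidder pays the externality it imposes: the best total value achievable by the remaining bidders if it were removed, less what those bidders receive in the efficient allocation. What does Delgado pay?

Efficient allocation: Okafor→Lot C ($120), Delgado→Lot G ($180), Huang→Lot F ($95); total welfare W = $395.
Delgado receives Lot G at value $180, so the others get W − 180 = $215.
Without Delgado: best allocation of the remaining 2 bidders over all 3 lots is Okafor→Lot G ($134), Huang→Lot F ($95), total $229.
VCG payment = (others' best without Delgado) − (others' welfare with Delgado) = 229 − 215 = $14.

Delgado pays $14.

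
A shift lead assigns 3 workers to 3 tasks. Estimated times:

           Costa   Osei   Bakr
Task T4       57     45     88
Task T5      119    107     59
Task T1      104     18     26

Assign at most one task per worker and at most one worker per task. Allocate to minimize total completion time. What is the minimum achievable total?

Minimum total: 134 min

Treat this as an assignment problem: match each worker to one task.
Optimal: Costa→Task T4 (57 min), Osei→Task T1 (18 min), Bakr→Task T5 (59 min) — total 57+18+59 = 134 min.
Next-best assignment: Costa→Task T4, Osei→Task T5, Bakr→Task T1 = 190 min.
Checked against all permutations: 134 min is optimal.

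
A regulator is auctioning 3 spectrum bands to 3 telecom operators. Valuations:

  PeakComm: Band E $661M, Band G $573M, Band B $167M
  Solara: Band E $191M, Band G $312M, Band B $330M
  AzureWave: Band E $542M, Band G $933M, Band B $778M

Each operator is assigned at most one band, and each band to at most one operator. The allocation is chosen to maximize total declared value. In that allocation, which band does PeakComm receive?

Optimal: PeakComm→Band E ($661M), Solara→Band B ($330M), AzureWave→Band G ($933M) — total 661+330+933 = $1924M.
Every other assignment is strictly worse.

PeakComm receives Band E.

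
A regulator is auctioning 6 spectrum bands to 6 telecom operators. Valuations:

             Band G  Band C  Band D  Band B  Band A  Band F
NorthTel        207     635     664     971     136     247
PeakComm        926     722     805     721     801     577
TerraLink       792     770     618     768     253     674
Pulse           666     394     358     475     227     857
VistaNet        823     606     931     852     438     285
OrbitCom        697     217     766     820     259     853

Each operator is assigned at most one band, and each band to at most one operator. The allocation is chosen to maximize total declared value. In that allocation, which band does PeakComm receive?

Optimal: NorthTel→Band B ($971M), PeakComm→Band A ($801M), TerraLink→Band C ($770M), Pulse→Band F ($857M), VistaNet→Band D ($931M), OrbitCom→Band G ($697M) — total 971+801+770+857+931+697 = $5027M.
Swapping NorthTel↔PeakComm (NorthTel→Band A $136M, PeakComm→Band B $721M) loses 915.
PeakComm's own top band is Band G ($926M), but forcing PeakComm→Band G and reassigning the rest optimally gives only $4728M — worse by 299.

PeakComm receives Band A.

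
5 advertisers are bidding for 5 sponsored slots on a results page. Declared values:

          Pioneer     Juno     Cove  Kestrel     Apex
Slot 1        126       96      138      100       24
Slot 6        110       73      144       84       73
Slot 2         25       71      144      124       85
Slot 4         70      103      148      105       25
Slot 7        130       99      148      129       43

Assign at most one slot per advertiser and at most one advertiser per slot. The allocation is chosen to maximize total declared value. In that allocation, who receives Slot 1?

Pioneer receives Slot 1.

Optimal: Pioneer→Slot 1 ($126), Juno→Slot 4 ($103), Cove→Slot 6 ($144), Kestrel→Slot 7 ($129), Apex→Slot 2 ($85) — total 126+103+144+129+85 = $587.
Column-greedy (each slot in turn goes to its best remaining advertiser) gives $518, worse by 69.
Every other assignment is strictly worse.
Pioneer's own top slot is Slot 7 ($130), but forcing Pioneer→Slot 7 and reassigning the rest optimally gives only $571 — worse by 16.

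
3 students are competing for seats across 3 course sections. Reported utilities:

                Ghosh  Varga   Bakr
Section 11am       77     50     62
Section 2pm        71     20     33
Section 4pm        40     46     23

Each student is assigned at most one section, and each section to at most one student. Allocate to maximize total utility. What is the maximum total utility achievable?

Optimal: Ghosh→Section 2pm (71 points), Varga→Section 4pm (46 points), Bakr→Section 11am (62 points) — total 71+46+62 = 179 points.
Checked against all permutations: 179 points is optimal.

Maximum total: 179 points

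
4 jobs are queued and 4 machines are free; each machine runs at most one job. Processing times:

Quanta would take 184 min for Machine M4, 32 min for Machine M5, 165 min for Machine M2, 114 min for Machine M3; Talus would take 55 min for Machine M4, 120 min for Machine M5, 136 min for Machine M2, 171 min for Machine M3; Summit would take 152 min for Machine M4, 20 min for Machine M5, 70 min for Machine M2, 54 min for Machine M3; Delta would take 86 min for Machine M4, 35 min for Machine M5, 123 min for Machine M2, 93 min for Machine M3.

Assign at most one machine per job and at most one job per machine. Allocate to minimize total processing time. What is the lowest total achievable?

Minimum total: 250 min

Treat this as an assignment problem: match each job to one machine.
Optimal: Quanta→Machine M5 (32 min), Talus→Machine M4 (55 min), Summit→Machine M2 (70 min), Delta→Machine M3 (93 min) — total 32+55+70+93 = 250 min.
Next-best assignment: Quanta→Machine M5, Talus→Machine M4, Summit→Machine M3, Delta→Machine M2 = 264 min.
Checked against all permutations: 250 min is optimal.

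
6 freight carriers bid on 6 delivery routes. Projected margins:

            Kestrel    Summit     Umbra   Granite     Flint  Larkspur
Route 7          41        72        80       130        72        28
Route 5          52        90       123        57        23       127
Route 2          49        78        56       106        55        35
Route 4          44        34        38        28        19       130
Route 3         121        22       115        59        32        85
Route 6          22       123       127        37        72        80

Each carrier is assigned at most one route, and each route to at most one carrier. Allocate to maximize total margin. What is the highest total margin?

Optimal: Kestrel→Route 3 ($121k), Summit→Route 6 ($123k), Umbra→Route 5 ($123k), Granite→Route 7 ($130k), Flint→Route 2 ($55k), Larkspur→Route 4 ($130k) — total 121+123+123+130+55+130 = $682k.
Column-greedy (each route in turn goes to its best remaining carrier) gives $566k, worse by 116.
Next-best assignment: Kestrel→Route 3, Summit→Route 6, Umbra→Route 5, Granite→Route 2, Flint→Route 7, Larkspur→Route 4 = $675k.
Every other assignment is strictly worse.

Max total: $682k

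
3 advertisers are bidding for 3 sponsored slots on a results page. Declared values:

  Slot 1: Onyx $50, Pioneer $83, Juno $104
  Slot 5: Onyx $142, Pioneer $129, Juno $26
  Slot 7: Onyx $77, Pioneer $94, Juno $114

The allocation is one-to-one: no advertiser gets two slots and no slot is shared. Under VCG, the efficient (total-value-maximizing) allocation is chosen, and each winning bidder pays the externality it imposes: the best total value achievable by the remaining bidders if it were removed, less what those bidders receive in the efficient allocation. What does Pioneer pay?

Pioneer pays $10.

Efficient allocation: Onyx→Slot 5 ($142), Pioneer→Slot 7 ($94), Juno→Slot 1 ($104); total welfare W = $340.
Pioneer receives Slot 7 at value $94, so the others get W − 94 = $246.
Without Pioneer: best allocation of the remaining 2 bidders over all 3 slots is Onyx→Slot 5 ($142), Juno→Slot 7 ($114), total $256.
VCG payment = (others' best without Pioneer) − (others' welfare with Pioneer) = 256 − 246 = $10.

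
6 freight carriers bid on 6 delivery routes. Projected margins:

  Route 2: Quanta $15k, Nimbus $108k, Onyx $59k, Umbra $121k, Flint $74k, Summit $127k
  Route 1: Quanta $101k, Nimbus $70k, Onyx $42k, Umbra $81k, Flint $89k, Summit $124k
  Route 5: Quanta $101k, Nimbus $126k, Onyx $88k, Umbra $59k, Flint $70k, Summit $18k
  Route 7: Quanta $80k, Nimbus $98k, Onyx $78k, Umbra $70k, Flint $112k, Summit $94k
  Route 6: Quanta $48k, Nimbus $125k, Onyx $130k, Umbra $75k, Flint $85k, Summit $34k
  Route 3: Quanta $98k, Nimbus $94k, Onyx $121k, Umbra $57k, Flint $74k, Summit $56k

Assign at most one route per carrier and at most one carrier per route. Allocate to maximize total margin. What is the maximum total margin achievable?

Max total: $711k

Treat this as an assignment problem: match each carrier to one route.
Optimal: Quanta→Route 3 ($98k), Nimbus→Route 5 ($126k), Onyx→Route 6 ($130k), Umbra→Route 2 ($121k), Flint→Route 7 ($112k), Summit→Route 1 ($124k) — total 98+126+130+121+112+124 = $711k.
Row-greedy (each carrier in turn takes its best remaining route) gives $646k, worse by 65.
Next-best assignment: Quanta→Route 5, Nimbus→Route 6, Onyx→Route 3, Umbra→Route 2, Flint→Route 7, Summit→Route 1 = $704k.
Swapping Quanta↔Flint (Quanta→Route 7 $80k, Flint→Route 3 $74k) loses 56.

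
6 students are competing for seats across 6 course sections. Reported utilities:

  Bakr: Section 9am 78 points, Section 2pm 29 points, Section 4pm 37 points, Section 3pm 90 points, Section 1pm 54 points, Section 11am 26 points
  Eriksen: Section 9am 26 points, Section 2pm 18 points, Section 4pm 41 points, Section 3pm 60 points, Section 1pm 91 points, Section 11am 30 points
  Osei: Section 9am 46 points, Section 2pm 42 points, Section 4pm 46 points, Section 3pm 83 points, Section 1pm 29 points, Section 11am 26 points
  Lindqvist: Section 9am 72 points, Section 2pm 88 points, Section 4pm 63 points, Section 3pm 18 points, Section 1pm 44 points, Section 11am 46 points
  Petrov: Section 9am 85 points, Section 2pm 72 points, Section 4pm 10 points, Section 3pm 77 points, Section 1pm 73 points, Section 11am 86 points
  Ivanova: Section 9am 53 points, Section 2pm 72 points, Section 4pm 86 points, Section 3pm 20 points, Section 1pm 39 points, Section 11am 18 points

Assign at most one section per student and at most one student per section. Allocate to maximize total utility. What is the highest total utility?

Maximum total: 512 points

Optimal: Bakr→Section 9am (78 points), Eriksen→Section 1pm (91 points), Osei→Section 3pm (83 points), Lindqvist→Section 2pm (88 points), Petrov→Section 11am (86 points), Ivanova→Section 4pm (86 points) — total 78+91+83+88+86+86 = 512 points.
Row-greedy (each student in turn takes its best remaining section) gives 487 points, worse by 25.
Next-best assignment: Bakr→Section 3pm, Eriksen→Section 1pm, Osei→Section 9am, Lindqvist→Section 2pm, Petrov→Section 11am, Ivanova→Section 4pm = 487 points.
Swapping Ivanova↔Petrov (Ivanova→Section 11am 18 points, Petrov→Section 4pm 10 points) loses 144.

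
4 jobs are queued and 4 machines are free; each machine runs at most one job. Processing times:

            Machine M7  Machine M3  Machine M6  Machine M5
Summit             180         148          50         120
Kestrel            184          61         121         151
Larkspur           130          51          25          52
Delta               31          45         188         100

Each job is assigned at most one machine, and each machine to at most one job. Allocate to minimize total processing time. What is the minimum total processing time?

Min total: 194 min

Optimal: Summit→Machine M6 (50 min), Kestrel→Machine M3 (61 min), Larkspur→Machine M5 (52 min), Delta→Machine M7 (31 min) — total 50+61+52+31 = 194 min.
Min-entry greedy (repeatedly take the single cheapest remaining cell) gives 237 min, worse by 43.
Next-best assignment: Summit→Machine M5, Kestrel→Machine M3, Larkspur→Machine M6, Delta→Machine M7 = 237 min.
Swapping Delta↔Larkspur (Delta→Machine M5 100 min, Larkspur→Machine M7 130 min) adds 147.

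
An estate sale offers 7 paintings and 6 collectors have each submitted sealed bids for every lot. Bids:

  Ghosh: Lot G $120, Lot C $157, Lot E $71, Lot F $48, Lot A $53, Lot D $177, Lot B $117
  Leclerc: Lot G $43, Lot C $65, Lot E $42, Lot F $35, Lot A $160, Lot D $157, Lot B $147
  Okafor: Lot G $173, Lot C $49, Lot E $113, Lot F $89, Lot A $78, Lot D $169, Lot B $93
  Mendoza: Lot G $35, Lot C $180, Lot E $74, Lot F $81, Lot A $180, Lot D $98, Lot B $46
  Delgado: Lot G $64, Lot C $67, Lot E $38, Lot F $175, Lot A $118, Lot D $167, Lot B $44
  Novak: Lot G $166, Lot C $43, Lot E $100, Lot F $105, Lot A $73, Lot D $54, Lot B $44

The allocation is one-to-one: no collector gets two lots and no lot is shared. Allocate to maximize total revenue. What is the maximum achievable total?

Optimal: Ghosh→Lot C ($157), Leclerc→Lot B ($147), Okafor→Lot D ($169), Mendoza→Lot A ($180), Delgado→Lot F ($175), Novak→Lot G ($166) — total 157+147+169+180+175+166 = $994.

Max total: $994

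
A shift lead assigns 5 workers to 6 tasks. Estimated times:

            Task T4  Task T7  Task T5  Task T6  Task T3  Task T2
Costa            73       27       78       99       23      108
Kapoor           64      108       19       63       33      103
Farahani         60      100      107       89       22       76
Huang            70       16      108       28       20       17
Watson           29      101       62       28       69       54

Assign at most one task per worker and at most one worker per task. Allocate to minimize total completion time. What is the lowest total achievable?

This is the linear assignment problem.
Optimal: Costa→Task T7 (27 min), Kapoor→Task T5 (19 min), Farahani→Task T3 (22 min), Huang→Task T2 (17 min), Watson→Task T6 (28 min) — total 27+19+22+17+28 = 113 min.
Min-entry greedy (repeatedly take the single cheapest remaining cell) gives 158 min, worse by 45.
Next-best assignment: Costa→Task T7, Kapoor→Task T5, Farahani→Task T3, Huang→Task T2, Watson→Task T4 = 114 min.

Minimum total: 113 min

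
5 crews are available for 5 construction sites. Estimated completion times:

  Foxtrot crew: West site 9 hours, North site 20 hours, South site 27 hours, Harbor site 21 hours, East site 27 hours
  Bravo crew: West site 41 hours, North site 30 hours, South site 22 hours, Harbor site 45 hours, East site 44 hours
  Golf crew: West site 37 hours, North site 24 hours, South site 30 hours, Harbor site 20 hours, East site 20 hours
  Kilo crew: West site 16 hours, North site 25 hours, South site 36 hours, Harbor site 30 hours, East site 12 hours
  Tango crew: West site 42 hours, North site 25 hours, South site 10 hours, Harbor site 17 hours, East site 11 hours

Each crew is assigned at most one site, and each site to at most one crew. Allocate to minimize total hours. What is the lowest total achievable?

Min total: 81 hours

This is a one-to-one assignment (minimum-cost bipartite matching).
Optimal: Foxtrot crew→West site (9 hours), Bravo crew→North site (30 hours), Golf crew→Harbor site (20 hours), Kilo crew→East site (12 hours), Tango crew→South site (10 hours) — total 9+30+20+12+10 = 81 hours.
Column-greedy (each site in turn goes to its cheapest remaining crew) gives 117 hours, worse by 36.
Next-best assignment: Foxtrot crew→West site, Bravo crew→South site, Golf crew→North site, Kilo crew→East site, Tango crew→Harbor site = 84 hours.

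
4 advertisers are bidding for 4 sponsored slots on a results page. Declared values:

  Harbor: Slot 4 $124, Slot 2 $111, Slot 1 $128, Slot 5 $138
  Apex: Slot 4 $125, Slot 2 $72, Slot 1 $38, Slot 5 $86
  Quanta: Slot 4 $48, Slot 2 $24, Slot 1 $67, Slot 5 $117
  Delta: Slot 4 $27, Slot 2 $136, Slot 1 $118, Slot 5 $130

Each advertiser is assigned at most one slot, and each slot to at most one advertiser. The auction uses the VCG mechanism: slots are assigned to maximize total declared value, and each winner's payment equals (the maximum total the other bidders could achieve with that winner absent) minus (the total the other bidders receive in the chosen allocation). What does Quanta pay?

Quanta pays $10.

Efficient allocation: Harbor→Slot 1 ($128), Apex→Slot 4 ($125), Quanta→Slot 5 ($117), Delta→Slot 2 ($136); total welfare W = $506.
Quanta receives Slot 5 at value $117, so the others get W − 117 = $389.
Without Quanta: best allocation of the remaining 3 bidders over all 4 slots is Harbor→Slot 5 ($138), Apex→Slot 4 ($125), Delta→Slot 2 ($136), total $399.
VCG payment = (others' best without Quanta) − (others' welfare with Quanta) = 399 − 389 = $10.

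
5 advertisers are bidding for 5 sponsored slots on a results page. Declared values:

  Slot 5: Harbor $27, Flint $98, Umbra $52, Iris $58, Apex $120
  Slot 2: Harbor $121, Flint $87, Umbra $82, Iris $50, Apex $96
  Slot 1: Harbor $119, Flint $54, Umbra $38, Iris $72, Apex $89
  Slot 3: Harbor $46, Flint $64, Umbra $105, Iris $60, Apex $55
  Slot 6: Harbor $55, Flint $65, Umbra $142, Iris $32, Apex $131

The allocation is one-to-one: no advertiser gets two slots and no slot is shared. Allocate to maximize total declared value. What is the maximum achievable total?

Optimal: Harbor→Slot 1 ($119), Flint→Slot 2 ($87), Umbra→Slot 6 ($142), Iris→Slot 3 ($60), Apex→Slot 5 ($120) — total 119+87+142+60+120 = $528.
Row-greedy (each advertiser in turn takes its best remaining slot) gives $488, worse by 40.

Max total: $528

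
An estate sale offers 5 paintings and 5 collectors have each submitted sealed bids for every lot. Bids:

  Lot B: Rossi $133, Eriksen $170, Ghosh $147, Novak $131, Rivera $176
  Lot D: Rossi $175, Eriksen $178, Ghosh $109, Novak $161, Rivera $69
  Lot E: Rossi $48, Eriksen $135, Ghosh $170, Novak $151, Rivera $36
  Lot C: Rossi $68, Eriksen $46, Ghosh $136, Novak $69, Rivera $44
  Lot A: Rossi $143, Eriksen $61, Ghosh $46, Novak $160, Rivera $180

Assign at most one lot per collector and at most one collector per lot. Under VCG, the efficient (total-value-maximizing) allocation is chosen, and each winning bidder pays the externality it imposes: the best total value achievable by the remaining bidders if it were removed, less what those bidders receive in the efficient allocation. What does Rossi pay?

Rossi pays $47.

Efficient allocation: Rossi→Lot D ($175), Eriksen→Lot B ($170), Ghosh→Lot C ($136), Novak→Lot E ($151), Rivera→Lot A ($180); total welfare W = $812.
Rossi receives Lot D at value $175, so the others get W − 175 = $637.
Without Rossi: best allocation of the remaining 4 bidders over all 5 lots is Eriksen→Lot D ($178), Ghosh→Lot E ($170), Novak→Lot A ($160), Rivera→Lot B ($176), total $684.
VCG payment = (others' best without Rossi) − (others' welfare with Rossi) = 684 − 637 = $47.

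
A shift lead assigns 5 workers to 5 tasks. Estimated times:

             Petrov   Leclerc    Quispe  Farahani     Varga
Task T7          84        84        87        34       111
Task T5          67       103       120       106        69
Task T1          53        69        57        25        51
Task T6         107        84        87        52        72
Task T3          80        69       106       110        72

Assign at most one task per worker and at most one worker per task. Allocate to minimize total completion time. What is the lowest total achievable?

Minimum total: 299 min

Treat this as an assignment problem: match each worker to one task.
Optimal: Petrov→Task T5 (67 min), Leclerc→Task T3 (69 min), Quispe→Task T1 (57 min), Farahani→Task T7 (34 min), Varga→Task T6 (72 min) — total 67+69+57+34+72 = 299 min.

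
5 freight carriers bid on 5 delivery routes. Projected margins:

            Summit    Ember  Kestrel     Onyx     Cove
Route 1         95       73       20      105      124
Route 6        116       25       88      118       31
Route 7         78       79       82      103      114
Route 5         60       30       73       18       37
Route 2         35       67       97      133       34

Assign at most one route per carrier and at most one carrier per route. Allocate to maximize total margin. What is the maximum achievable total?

Optimal: Summit→Route 6 ($116k), Ember→Route 7 ($79k), Kestrel→Route 5 ($73k), Onyx→Route 2 ($133k), Cove→Route 1 ($124k) — total 116+79+73+133+124 = $525k.
Column-greedy (each route in turn goes to its best remaining carrier) gives $451k, worse by 74.
Checked against all permutations: $525k is optimal.

Max total: $525k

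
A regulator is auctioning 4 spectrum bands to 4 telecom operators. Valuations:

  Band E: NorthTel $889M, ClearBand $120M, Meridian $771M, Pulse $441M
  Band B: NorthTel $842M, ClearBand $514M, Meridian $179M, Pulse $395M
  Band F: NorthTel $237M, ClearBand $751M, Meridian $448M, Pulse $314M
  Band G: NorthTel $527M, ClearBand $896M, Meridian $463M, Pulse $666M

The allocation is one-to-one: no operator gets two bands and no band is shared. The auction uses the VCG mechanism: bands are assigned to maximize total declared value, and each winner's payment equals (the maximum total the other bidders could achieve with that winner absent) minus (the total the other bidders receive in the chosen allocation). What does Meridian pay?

Meridian pays $47M.

Efficient allocation: NorthTel→Band B ($842M), ClearBand→Band F ($751M), Meridian→Band E ($771M), Pulse→Band G ($666M); total welfare W = $3030M.
Meridian receives Band E at value $771M, so the others get W − 771 = $2259M.
Without Meridian: best allocation of the remaining 3 bidders over all 4 bands is NorthTel→Band E ($889M), ClearBand→Band F ($751M), Pulse→Band G ($666M), total $2306M.
VCG payment = (others' best without Meridian) − (others' welfare with Meridian) = 2306 − 2259 = $47M.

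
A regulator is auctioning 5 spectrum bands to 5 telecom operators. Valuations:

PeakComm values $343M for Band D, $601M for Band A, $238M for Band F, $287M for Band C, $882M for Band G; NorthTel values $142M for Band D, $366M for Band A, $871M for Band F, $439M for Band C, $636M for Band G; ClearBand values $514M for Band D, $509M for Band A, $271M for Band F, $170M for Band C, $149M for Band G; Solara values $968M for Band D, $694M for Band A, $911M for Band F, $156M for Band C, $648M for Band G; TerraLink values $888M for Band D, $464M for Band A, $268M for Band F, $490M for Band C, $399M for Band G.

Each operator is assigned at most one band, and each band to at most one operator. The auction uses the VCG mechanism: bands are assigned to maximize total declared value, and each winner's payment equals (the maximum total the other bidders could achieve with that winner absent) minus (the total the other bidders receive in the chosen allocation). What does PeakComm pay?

PeakComm pays $106M.

Efficient allocation: PeakComm→Band G ($882M), NorthTel→Band F ($871M), ClearBand→Band A ($509M), Solara→Band D ($968M), TerraLink→Band C ($490M); total welfare W = $3720M.
PeakComm receives Band G at value $882M, so the others get W − 882 = $2838M.
Without PeakComm: best allocation of the remaining 4 bidders over all 5 bands is NorthTel→Band G ($636M), ClearBand→Band A ($509M), Solara→Band F ($911M), TerraLink→Band D ($888M), total $2944M.
VCG payment = (others' best without PeakComm) − (others' welfare with PeakComm) = 2944 − 2838 = $106M.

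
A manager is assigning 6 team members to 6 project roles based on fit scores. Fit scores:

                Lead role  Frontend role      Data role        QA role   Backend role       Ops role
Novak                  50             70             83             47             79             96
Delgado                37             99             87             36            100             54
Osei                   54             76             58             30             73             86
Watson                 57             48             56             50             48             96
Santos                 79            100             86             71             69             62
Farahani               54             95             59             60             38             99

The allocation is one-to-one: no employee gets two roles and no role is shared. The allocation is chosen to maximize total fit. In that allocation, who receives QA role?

This is the linear assignment problem.
Optimal: Novak→Data role (83 pts), Delgado→Backend role (100 pts), Osei→Lead role (54 pts), Watson→Ops role (96 pts), Santos→QA role (71 pts), Farahani→Frontend role (95 pts) — total 83+100+54+96+71+95 = 499 pts.
Max-entry greedy (repeatedly take the single best remaining cell) gives 469 pts, worse by 30.
Checked against all permutations: 499 pts is optimal.
Santos's own top role is Frontend role (100 pts), but forcing Santos→Frontend role and reassigning the rest optimally gives only 493 pts — worse by 6.

Santos receives QA role.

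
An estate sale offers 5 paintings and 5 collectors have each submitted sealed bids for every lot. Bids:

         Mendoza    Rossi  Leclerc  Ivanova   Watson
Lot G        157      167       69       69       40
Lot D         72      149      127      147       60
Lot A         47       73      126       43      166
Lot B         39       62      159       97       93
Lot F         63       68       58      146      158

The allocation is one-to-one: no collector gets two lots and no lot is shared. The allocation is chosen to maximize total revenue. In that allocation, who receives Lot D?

Rossi receives Lot D.

Optimal: Mendoza→Lot G ($157), Rossi→Lot D ($149), Leclerc→Lot B ($159), Ivanova→Lot F ($146), Watson→Lot A ($166) — total 157+149+159+146+166 = $777.
Max-entry greedy (repeatedly take the single best remaining cell) gives $702, worse by 75.
Swapping Rossi↔Ivanova (Rossi→Lot F $68, Ivanova→Lot D $147) loses 80.
Rossi's own top lot is Lot G ($167), but forcing Rossi→Lot G and reassigning the rest optimally gives only $710 — worse by 67.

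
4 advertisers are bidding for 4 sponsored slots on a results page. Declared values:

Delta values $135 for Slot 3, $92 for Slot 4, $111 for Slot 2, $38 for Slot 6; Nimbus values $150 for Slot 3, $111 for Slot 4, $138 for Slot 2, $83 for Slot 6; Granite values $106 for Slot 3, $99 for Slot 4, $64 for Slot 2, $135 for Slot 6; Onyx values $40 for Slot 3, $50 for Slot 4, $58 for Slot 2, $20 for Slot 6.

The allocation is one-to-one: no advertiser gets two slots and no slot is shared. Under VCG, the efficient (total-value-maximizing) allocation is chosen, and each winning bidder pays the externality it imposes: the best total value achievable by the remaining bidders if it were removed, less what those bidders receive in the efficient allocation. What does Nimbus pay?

Efficient allocation: Delta→Slot 3 ($135), Nimbus→Slot 2 ($138), Granite→Slot 6 ($135), Onyx→Slot 4 ($50); total welfare W = $458.
Nimbus receives Slot 2 at value $138, so the others get W − 138 = $320.
Without Nimbus: best allocation of the remaining 3 bidders over all 4 slots is Delta→Slot 3 ($135), Granite→Slot 6 ($135), Onyx→Slot 2 ($58), total $328.
VCG payment = (others' best without Nimbus) − (others' welfare with Nimbus) = 328 − 320 = $8.

Nimbus pays $8.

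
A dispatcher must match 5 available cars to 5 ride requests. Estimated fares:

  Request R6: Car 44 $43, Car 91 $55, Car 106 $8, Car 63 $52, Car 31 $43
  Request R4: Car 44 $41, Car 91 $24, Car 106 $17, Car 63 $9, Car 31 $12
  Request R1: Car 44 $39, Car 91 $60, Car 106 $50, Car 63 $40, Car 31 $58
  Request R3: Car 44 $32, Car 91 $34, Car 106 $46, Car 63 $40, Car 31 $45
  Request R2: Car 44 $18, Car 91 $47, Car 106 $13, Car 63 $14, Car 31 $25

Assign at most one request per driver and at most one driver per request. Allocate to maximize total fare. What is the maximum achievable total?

Optimal: Car 44→Request R4 ($41), Car 91→Request R2 ($47), Car 106→Request R3 ($46), Car 63→Request R6 ($52), Car 31→Request R1 ($58) — total 41+47+46+52+58 = $244.
Row-greedy (each driver in turn takes its best remaining request) gives $175, worse by 69.

Max total: $244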